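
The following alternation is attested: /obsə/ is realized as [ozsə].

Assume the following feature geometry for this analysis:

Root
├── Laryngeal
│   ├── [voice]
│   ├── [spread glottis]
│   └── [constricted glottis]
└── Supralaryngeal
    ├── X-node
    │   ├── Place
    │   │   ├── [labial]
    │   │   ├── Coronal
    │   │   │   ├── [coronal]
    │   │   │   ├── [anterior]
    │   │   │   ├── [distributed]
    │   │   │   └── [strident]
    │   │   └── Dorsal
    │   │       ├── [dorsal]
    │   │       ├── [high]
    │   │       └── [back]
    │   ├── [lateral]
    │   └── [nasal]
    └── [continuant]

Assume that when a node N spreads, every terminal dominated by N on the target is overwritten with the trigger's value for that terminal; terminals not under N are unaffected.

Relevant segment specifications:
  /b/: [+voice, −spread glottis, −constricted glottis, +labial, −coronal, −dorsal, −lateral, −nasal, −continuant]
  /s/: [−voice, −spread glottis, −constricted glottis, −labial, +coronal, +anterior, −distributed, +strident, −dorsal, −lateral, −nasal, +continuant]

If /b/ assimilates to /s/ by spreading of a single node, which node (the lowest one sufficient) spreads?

Feature comparison: [continuant], [labial], [coronal], [anterior], [distributed], [strident] differ between /b/ and [z]; the remaining terminals match.
The smallest constituent containing every changed terminal is Supralaryngeal — each of its daughters lacks at least one of the affected features.
Delinking /b/'s Supralaryngeal and associating /s/'s Supralaryngeal gives precisely the feature bundle of [z].
[voice] — on which /s/ differs from /b/ — is unchanged, so Root cannot have spread; the constituent is no larger than Supralaryngeal.

Supralaryngeal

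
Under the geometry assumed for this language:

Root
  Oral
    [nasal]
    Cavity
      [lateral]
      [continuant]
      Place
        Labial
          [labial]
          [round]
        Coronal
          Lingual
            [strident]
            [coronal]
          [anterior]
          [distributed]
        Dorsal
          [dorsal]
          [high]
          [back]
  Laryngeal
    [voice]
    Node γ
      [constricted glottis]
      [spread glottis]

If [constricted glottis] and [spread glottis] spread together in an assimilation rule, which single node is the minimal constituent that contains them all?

[constricted glottis] is immediately dominated by Node γ.
[spread glottis] is immediately dominated by Node γ.
These paths first converge at Node γ; no daughter of Node γ dominates all 2 features, so Node γ is the minimal constituent.

Node γ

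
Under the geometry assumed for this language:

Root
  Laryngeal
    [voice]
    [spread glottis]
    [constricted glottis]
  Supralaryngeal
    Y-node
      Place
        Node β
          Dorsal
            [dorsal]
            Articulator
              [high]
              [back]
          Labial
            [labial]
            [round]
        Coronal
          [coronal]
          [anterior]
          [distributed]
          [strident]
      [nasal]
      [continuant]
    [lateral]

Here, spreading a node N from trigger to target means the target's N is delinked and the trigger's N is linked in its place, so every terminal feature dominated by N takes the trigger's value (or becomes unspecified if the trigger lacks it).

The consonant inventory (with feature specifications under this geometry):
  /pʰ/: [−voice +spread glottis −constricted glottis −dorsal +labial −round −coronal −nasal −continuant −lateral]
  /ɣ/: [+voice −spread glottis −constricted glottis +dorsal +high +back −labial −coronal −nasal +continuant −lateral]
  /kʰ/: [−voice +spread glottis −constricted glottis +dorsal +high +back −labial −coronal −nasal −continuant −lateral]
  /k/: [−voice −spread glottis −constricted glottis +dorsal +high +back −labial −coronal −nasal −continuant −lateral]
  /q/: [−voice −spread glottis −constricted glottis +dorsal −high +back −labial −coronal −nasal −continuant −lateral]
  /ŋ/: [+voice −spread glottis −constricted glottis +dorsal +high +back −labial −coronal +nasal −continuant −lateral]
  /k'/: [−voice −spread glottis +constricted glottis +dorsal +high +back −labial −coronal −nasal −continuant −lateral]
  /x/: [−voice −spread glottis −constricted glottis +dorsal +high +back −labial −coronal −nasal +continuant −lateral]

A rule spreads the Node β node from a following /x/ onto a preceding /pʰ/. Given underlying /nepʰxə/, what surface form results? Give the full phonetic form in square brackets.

[nekʰxə]

The Node β node dominates the terminals [dorsal], [high], [back], [labial], [round].
Spreading Node β from /x/ onto /pʰ/ replaces those values with /x/'s: [+dorsal], [+high], [+back], [−labial]. Features outside Node β ([voice], [spread glottis], [constricted glottis], …) stay as in /pʰ/.
This feature bundle is that of [kʰ], so /nepʰxə/ surfaces as [nekʰxə].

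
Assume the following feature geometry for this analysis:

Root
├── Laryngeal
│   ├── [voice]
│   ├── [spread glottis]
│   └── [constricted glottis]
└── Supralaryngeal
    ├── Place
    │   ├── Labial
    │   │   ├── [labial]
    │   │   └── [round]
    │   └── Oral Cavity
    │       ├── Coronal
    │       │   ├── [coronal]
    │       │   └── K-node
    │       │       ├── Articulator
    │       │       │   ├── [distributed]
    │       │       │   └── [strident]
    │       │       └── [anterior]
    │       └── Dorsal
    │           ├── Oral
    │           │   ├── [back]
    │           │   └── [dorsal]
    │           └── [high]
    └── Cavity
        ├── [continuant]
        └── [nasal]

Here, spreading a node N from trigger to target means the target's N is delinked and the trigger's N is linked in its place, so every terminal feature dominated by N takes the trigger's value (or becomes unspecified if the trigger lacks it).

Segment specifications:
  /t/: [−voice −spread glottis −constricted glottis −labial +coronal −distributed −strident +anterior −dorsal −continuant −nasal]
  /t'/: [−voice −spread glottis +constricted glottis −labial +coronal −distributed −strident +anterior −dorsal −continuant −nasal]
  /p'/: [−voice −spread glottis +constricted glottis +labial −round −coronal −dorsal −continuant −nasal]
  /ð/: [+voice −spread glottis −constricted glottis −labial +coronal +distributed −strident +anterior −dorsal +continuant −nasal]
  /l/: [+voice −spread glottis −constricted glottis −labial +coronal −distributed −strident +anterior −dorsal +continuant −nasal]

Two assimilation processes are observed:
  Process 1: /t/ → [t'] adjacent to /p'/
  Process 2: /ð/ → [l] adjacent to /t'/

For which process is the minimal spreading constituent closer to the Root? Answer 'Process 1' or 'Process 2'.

Process 1

Process 1: the feature that changes is [constricted glottis]; the minimal node is [constricted glottis] (depth 2).
Process 2: the feature that changes is [distributed]; the minimal node is [distributed] (depth 7).
[constricted glottis] is closer to Root than [distributed], so Process 1 spreads the higher node.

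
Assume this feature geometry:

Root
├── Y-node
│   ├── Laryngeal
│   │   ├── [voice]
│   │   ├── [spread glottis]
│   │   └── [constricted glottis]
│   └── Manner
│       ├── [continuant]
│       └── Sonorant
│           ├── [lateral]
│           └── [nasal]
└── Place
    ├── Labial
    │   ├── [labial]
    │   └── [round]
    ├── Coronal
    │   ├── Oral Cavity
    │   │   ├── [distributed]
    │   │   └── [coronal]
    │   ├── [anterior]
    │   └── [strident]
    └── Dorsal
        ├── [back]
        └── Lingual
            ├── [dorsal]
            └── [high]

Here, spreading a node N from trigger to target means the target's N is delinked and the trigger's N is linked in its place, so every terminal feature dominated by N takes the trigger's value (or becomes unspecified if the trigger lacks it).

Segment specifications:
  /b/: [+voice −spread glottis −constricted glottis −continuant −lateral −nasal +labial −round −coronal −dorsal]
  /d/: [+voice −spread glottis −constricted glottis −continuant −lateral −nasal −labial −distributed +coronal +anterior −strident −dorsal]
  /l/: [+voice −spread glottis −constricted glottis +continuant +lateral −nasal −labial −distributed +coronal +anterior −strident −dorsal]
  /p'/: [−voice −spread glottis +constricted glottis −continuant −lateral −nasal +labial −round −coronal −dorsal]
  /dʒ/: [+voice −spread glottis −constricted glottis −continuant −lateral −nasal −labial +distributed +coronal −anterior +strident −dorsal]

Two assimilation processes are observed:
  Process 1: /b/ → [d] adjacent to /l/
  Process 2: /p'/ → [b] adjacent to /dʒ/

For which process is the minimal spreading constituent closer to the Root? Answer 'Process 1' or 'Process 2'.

Process 1

Process 1 alters [labial], [round], [coronal], [anterior], [distributed], [strident]; the lowest common ancestor is Place (depth 1 from Root).
Process 2: the features that change are [voice], [constricted glottis]; the minimal node is Laryngeal (depth 2).
Place is closer to Root than Laryngeal, so Process 1 spreads the higher node.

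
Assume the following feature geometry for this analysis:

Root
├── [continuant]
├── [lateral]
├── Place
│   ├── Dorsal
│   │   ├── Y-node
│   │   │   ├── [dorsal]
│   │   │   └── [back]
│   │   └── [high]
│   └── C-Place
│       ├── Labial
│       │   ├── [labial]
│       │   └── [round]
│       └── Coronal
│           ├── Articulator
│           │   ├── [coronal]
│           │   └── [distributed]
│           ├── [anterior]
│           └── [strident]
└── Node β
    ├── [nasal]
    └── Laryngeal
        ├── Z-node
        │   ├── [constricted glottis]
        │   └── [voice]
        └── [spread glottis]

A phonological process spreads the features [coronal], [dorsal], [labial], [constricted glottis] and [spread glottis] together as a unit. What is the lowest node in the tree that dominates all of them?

Root

[coronal]: Root → Place → C-Place → Coronal → Articulator → [coronal].
[dorsal]: Root → Place → Dorsal → Y-node → [dorsal].
[labial]: Root → Place → C-Place → Labial → [labial].
[constricted glottis]: Root → Node β → Laryngeal → Z-node → [constricted glottis].
[spread glottis]: Root → Node β → Laryngeal → [spread glottis].
Root is the lowest common ancestor — every listed feature sits under it, and no single subconstituent of Root covers them all.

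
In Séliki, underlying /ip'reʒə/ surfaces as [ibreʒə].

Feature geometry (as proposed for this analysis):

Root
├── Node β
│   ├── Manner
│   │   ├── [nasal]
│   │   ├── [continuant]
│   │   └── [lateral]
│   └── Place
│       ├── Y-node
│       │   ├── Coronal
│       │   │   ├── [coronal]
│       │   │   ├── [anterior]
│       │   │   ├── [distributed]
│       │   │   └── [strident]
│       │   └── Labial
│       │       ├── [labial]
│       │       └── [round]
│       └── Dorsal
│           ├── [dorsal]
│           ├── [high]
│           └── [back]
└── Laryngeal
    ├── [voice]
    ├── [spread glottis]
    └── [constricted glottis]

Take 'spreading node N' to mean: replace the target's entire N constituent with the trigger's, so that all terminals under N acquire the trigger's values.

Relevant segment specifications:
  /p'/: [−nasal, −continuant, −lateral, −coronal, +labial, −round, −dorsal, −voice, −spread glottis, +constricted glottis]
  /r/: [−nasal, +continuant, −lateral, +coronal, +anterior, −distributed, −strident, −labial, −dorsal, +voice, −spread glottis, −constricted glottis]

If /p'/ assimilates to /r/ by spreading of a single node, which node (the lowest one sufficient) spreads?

The alternation /p'/ → [b] changes [voice], [constricted glottis] and nothing else.
In this geometry the lowest node dominating all of them is Laryngeal: every daughter of Laryngeal dominates only a proper subset, so no lower node suffices.
Spreading Laryngeal from /r/ overwrites each of those terminals with /r/'s values, yielding exactly [b].
Had Root spread, [labial], [continuant] would have taken /r/'s values; they stay as in /p'/, confirming the spreading constituent is exactly Laryngeal.

Laryngeal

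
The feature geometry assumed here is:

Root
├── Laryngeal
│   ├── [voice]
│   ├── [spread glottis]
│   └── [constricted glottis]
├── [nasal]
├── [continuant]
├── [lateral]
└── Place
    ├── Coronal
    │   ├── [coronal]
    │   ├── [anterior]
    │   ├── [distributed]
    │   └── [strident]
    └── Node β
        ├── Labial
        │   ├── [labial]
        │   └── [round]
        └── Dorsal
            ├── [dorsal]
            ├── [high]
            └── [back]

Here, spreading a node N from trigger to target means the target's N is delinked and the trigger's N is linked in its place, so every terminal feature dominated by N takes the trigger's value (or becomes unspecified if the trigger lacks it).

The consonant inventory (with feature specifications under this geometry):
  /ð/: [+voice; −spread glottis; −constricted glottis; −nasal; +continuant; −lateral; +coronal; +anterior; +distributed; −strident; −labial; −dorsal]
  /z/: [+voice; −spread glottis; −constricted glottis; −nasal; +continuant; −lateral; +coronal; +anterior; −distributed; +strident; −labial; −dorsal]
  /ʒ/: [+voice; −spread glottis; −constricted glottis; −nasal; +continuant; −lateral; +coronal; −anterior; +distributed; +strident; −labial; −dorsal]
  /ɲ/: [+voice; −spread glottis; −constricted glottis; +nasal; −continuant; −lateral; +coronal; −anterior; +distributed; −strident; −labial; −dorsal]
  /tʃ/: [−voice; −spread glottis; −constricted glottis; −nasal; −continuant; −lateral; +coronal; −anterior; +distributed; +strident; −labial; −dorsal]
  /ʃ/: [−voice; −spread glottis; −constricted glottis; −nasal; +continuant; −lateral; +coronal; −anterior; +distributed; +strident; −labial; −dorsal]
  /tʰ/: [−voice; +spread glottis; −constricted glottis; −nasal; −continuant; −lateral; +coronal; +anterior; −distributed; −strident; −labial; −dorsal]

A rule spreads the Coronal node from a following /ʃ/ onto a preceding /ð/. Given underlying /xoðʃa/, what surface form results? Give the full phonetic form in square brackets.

The Coronal node dominates the terminals [coronal], [anterior], [distributed], [strident].
Spreading Coronal from /ʃ/ onto /ð/ replaces those values with /ʃ/'s: [+coronal], [−anterior], [+distributed], [+strident]. Features outside Coronal ([voice], [spread glottis], [constricted glottis], …) stay as in /ð/.
Among the inventory, only /ʒ/ has exactly this specification, giving the surface form [xoʒʃa].

[xoʒʃa]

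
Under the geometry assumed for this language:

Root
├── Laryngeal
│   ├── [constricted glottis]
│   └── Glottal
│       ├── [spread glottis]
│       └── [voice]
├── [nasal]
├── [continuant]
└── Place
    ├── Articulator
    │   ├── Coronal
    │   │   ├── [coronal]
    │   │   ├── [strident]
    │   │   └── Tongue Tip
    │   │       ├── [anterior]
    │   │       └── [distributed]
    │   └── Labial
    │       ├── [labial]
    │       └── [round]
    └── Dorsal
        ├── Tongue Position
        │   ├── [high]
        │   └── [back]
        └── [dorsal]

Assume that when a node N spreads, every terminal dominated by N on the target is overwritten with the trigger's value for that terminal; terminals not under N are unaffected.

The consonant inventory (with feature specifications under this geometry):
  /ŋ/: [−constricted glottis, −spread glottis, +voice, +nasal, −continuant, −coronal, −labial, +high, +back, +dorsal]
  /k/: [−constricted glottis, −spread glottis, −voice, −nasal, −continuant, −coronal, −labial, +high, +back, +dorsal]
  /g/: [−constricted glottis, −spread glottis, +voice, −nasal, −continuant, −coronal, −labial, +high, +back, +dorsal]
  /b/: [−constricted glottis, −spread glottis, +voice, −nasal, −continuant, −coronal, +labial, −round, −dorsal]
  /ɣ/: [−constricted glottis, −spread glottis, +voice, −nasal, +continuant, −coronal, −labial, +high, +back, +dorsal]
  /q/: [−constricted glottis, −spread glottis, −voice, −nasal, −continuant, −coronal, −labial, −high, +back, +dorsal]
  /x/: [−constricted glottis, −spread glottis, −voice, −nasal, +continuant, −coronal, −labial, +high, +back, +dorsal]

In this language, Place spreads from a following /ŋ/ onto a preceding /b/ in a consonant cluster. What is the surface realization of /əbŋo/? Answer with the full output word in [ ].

[əgŋo]

Place immediately or transitively dominates [coronal], [strident], [anterior], [distributed], [labial], [round], [high], [back], [dorsal].
The target acquires /ŋ/'s values for everything under Place — [−coronal], [−labial], [+high], [+back], [+dorsal] — while keeping its own [constricted glottis], [spread glottis], [voice], ….
The resulting bundle matches /g/ in the inventory; substituting it for /b/ gives [əgŋo].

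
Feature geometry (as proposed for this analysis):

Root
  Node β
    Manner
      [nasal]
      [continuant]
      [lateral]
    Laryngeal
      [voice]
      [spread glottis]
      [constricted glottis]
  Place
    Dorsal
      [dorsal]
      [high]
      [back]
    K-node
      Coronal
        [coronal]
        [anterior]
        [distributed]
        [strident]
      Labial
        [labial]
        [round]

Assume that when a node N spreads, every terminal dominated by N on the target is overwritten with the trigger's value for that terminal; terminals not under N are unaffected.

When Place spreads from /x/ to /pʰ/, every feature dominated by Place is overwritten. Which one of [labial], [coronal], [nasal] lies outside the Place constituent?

[nasal]

Place dominates exactly [dorsal], [high], [back], [coronal], [anterior], [distributed], [strident], [labial], [round].
Of the listed options, [coronal], [labial] are among these and would be overwritten by spreading Place.
But [nasal] is a dependent of Manner, outside Place; it is therefore untouched by the spreading.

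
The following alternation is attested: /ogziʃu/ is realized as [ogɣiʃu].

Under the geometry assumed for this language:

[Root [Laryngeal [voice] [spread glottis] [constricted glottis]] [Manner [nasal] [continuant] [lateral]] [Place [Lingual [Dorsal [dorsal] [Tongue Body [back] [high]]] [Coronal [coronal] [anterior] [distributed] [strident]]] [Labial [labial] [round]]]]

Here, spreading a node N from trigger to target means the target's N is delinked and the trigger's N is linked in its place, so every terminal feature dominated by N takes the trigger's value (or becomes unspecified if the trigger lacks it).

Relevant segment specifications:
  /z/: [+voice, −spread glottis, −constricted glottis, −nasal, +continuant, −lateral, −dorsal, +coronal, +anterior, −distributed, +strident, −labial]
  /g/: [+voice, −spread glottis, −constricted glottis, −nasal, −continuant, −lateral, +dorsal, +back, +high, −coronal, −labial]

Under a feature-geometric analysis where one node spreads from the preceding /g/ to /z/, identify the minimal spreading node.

Feature comparison: [coronal], [anterior], [distributed], [strident], [dorsal], [high], [back] differ between /z/ and [ɣ]; the remaining terminals match.
In this geometry the lowest node dominating all of them is Lingual: every daughter of Lingual dominates only a proper subset, so no lower node suffices.
Delinking /z/'s Lingual and associating /g/'s Lingual gives precisely the feature bundle of [ɣ].
[continuant] stays as in /z/ although /g/ differs there, so no node dominating it spread; among the remaining candidates Lingual is the lowest that derives the output.

Lingual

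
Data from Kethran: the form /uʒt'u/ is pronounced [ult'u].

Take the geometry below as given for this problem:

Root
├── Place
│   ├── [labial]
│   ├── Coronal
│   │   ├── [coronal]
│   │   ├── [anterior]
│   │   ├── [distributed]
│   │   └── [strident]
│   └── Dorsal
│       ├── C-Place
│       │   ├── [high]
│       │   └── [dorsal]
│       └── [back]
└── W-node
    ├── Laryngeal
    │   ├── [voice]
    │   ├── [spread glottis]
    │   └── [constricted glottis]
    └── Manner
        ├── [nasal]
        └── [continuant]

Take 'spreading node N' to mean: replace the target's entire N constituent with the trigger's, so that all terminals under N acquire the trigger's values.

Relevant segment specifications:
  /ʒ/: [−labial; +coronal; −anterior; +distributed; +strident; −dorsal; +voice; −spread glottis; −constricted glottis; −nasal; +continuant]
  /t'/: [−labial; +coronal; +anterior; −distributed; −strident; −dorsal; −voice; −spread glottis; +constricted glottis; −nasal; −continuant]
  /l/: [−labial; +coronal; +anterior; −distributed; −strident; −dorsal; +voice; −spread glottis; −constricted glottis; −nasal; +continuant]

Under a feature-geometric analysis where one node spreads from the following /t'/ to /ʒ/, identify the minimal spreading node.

Coronal

Feature comparison: [anterior], [distributed], [strident] differ between /ʒ/ and [l]; the remaining terminals match.
The smallest constituent containing every changed terminal is Coronal — each of its daughters lacks at least one of the affected features.
Delinking /ʒ/'s Coronal and associating /t'/'s Coronal gives precisely the feature bundle of [l].
Features on which the two segments disagree outside Coronal, such as [constricted glottis], [continuant], are unchanged — nothing dominating them spread, and Coronal is the minimal sufficient constituent.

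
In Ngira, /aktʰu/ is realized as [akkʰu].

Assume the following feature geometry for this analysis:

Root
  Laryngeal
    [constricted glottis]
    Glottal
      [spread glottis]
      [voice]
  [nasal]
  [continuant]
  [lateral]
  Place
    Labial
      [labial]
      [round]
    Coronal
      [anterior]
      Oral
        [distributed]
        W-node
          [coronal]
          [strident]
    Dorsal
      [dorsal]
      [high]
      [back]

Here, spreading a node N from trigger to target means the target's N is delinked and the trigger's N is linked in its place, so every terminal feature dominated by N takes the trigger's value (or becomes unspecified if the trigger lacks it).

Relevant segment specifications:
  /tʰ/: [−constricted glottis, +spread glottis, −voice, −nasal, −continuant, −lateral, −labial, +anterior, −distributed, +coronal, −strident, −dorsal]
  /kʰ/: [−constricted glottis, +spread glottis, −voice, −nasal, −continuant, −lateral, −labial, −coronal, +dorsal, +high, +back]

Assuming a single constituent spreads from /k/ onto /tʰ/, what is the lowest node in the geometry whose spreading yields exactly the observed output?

Place

/tʰ/ and [kʰ] differ in [coronal], [anterior], [distributed], [strident], [dorsal], [high], [back]; every other specified feature is identical.
These terminals are all dominated by Place, and no proper subconstituent of Place covers them all; Place is their lowest common ancestor.
If Place spreads, every terminal under it takes /k/'s value, producing [kʰ] as observed.
Had Root spread, [spread glottis] would have taken /k/'s value; it stays as in /tʰ/, confirming the spreading constituent is exactly Place.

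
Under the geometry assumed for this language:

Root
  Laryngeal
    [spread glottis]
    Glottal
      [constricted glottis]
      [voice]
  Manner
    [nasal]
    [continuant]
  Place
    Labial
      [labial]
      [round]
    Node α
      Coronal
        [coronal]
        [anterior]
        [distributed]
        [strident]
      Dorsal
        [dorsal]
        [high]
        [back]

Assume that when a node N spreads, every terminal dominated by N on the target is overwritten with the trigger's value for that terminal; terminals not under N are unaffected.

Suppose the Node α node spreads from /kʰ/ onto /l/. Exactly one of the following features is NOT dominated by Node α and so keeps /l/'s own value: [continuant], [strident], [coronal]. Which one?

[continuant]

The terminals dominated by Node α are [coronal], [anterior], [distributed], [strident], [dorsal], [high], [back].
Spreading Node α replaces [coronal], [strident] with the trigger's values, since each sits inside the Node α constituent.
But [continuant] is a dependent of Manner, outside Node α; it is therefore untouched by the spreading.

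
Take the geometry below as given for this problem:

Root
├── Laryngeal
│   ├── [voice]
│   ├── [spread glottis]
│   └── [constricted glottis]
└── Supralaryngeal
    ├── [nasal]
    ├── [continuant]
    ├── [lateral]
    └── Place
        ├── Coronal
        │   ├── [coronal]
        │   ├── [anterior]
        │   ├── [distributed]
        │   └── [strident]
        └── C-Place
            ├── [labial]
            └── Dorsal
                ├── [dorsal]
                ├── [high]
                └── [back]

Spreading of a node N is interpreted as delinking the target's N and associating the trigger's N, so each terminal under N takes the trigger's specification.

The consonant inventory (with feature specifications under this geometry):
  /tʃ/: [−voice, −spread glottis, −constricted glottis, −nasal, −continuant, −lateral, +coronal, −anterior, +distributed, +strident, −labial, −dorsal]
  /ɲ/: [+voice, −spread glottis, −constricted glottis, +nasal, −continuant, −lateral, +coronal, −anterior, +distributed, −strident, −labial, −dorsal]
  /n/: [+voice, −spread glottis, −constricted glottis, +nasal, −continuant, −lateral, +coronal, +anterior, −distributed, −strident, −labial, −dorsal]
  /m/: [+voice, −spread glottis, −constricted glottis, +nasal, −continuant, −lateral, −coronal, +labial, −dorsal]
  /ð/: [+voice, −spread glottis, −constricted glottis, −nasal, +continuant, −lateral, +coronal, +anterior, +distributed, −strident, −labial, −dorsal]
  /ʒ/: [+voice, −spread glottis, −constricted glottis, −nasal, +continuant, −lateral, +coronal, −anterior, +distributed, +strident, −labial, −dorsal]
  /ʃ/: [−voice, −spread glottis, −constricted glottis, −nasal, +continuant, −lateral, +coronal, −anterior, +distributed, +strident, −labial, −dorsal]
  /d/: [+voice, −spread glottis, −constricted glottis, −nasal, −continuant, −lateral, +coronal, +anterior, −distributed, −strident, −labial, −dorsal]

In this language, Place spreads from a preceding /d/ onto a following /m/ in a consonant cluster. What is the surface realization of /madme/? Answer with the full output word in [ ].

[madne]

Terminals under Place in this geometry: [coronal], [anterior], [distributed], [strident], [labial], [dorsal], [high], [back].
The target acquires /d/'s values for everything under Place — [+coronal], [+anterior], [−distributed], [−strident], [−labial], [−dorsal] — while keeping its own [voice], [spread glottis], [constricted glottis], ….
Among the inventory, only /n/ has exactly this specification, giving the surface form [madne].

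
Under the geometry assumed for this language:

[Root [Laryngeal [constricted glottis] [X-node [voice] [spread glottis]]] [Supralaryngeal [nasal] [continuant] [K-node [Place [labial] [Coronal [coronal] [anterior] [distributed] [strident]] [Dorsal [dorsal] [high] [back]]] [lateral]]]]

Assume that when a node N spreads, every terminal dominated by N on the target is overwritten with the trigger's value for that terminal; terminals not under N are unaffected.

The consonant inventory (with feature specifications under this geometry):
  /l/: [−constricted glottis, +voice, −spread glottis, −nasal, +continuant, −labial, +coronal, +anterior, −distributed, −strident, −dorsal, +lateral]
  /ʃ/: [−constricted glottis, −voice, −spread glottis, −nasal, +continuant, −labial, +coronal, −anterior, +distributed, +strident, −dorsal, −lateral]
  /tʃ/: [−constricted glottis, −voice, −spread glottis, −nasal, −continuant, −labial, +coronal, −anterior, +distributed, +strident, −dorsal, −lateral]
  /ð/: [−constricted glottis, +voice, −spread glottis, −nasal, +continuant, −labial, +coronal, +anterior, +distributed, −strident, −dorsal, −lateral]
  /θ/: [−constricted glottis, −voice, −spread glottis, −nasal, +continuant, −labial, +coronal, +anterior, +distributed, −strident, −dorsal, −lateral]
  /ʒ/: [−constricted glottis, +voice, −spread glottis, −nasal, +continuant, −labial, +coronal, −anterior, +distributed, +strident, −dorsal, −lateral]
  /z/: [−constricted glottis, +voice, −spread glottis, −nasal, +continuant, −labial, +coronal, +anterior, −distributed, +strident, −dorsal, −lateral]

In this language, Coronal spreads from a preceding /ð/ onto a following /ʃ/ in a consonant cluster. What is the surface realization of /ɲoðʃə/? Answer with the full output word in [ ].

[ɲoðθə]

The Coronal node dominates the terminals [coronal], [anterior], [distributed], [strident].
Spreading Coronal from /ð/ onto /ʃ/ replaces those values with /ð/'s: [+coronal], [+anterior], [+distributed], [−strident]. Features outside Coronal ([constricted glottis], [voice], [spread glottis], …) stay as in /ʃ/.
The resulting bundle matches /θ/ in the inventory; substituting it for /ʃ/ gives [ɲoðθə].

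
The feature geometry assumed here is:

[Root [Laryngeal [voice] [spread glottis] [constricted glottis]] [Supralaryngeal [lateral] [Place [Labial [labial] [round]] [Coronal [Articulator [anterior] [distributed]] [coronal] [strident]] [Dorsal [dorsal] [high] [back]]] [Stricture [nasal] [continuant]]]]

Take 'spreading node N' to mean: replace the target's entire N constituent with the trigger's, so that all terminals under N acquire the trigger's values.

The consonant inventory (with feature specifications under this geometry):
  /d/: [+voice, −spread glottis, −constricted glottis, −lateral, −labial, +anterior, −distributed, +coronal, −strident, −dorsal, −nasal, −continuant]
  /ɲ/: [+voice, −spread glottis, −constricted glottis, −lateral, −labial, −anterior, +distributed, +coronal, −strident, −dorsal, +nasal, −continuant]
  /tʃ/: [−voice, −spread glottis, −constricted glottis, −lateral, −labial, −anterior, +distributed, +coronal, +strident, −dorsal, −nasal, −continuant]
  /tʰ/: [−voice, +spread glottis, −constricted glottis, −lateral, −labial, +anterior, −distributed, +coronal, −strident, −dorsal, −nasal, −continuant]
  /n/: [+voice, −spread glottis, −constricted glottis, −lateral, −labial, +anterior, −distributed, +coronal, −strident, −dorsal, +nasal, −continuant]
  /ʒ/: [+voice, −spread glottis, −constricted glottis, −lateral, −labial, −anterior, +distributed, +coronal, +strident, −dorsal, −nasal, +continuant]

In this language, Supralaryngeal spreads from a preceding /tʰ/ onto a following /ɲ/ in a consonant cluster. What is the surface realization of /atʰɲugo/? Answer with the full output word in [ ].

[atʰdugo]

Terminals under Supralaryngeal in this geometry: [lateral], [labial], [round], [anterior], [distributed], [coronal], [strident], [dorsal], [high], [back], [nasal], [continuant].
The target acquires /tʰ/'s values for everything under Supralaryngeal — [−lateral], [−labial], [+anterior], [−distributed], [+coronal], [−strident], [−dorsal], [−nasal], [−continuant] — while keeping its own [voice], [spread glottis], [constricted glottis].
Among the inventory, only /d/ has exactly this specification, giving the surface form [atʰdugo].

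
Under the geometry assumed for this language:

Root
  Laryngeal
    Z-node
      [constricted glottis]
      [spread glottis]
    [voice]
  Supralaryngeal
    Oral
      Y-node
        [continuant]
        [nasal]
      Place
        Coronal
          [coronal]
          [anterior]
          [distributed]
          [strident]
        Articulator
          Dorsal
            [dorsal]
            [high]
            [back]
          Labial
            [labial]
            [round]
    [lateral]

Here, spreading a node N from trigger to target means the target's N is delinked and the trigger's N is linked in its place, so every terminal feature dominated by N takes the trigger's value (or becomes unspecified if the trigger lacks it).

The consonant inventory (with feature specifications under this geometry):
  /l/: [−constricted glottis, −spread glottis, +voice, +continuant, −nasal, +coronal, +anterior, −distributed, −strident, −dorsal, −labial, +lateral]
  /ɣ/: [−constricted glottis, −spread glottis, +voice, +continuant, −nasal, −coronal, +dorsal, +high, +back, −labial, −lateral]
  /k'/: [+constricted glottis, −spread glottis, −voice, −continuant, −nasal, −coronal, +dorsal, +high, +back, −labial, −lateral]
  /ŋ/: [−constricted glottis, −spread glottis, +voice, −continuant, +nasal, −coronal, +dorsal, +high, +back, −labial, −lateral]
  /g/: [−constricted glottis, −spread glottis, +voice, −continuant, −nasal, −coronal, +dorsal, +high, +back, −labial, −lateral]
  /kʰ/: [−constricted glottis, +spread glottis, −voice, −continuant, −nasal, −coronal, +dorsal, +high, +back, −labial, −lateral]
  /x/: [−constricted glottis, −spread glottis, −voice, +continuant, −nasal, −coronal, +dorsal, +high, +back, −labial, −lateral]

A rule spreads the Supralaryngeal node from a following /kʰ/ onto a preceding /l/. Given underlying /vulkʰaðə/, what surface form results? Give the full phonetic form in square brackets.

[vugkʰaðə]

The Supralaryngeal node dominates the terminals [continuant], [nasal], [coronal], [anterior], [distributed], [strident], [dorsal], [high], [back], [labial], [round], [lateral].
After delinking /l/'s Supralaryngeal and linking /kʰ/'s, the affected terminals become [−continuant], [−nasal], [−coronal], [+dorsal], [+high], [+back], [−labial], [−lateral]; [constricted glottis], [spread glottis], [voice] (outside Supralaryngeal) are retained from /l/.
This feature bundle is that of [g], so /vulkʰaðə/ surfaces as [vugkʰaðə].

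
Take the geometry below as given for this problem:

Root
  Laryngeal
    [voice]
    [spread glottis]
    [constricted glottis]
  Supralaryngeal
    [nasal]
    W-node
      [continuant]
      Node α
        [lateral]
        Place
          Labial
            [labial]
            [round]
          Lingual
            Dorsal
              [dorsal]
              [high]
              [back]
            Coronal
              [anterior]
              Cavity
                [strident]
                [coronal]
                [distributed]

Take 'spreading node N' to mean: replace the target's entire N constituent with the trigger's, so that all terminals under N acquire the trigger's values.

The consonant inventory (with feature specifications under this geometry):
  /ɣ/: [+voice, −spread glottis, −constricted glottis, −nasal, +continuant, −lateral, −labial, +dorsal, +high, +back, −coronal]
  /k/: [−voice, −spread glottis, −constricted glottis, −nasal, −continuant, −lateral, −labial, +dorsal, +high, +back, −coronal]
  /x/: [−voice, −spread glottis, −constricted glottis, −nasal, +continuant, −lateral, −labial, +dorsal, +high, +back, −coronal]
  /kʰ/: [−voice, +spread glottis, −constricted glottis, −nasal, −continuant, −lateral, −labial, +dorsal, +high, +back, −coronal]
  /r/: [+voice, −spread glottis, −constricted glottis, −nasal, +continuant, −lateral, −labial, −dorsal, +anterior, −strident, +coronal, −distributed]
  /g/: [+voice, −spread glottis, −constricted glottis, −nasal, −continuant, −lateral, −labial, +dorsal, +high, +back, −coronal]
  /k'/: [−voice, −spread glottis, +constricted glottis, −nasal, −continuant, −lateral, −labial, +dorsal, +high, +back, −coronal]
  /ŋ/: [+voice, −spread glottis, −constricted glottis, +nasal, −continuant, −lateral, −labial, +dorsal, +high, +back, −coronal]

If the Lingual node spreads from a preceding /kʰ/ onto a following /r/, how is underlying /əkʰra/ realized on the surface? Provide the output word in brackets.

Lingual immediately or transitively dominates [dorsal], [high], [back], [anterior], [strident], [coronal], [distributed].
After delinking /r/'s Lingual and linking /kʰ/'s, the affected terminals become [+dorsal], [+high], [+back], [−coronal]; [voice], [spread glottis], [constricted glottis], … (outside Lingual) are retained from /r/.
The resulting bundle matches /ɣ/ in the inventory; substituting it for /r/ gives [əkʰɣa].

[əkʰɣa]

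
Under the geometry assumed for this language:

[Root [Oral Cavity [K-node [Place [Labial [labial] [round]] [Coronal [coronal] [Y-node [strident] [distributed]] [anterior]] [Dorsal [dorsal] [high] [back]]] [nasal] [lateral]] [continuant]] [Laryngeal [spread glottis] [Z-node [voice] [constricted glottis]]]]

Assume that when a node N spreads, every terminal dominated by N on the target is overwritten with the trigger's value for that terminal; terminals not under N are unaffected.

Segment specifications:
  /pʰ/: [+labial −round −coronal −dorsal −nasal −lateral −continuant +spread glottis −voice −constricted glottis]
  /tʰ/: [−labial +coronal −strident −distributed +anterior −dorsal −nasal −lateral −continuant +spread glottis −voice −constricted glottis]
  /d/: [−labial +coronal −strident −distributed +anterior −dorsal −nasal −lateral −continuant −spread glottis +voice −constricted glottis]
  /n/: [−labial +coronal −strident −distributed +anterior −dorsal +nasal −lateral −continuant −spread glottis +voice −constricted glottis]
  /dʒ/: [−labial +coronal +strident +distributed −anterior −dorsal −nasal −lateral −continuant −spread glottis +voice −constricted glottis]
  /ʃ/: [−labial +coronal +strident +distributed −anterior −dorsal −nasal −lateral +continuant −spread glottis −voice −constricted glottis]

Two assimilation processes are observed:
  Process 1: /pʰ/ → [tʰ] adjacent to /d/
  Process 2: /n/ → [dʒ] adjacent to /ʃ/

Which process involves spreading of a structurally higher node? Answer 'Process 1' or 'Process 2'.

Process 2

In Process 1, [labial], [round], [coronal], [anterior], [distributed], [strident] change, so the minimal spreading node is Place at depth 3.
Process 2: the features that change are [nasal], [anterior], [distributed], [strident]; the minimal node is K-node (depth 2).
K-node is closer to Root than Place, so Process 2 spreads the higher node.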